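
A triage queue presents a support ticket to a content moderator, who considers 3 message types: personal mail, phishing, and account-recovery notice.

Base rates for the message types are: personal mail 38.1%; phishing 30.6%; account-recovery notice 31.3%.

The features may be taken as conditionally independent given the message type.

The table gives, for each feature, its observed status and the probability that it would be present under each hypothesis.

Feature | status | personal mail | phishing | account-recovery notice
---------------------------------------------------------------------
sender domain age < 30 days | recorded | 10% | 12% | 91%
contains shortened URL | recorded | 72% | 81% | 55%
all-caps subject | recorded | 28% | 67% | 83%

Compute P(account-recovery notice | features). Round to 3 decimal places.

0.825

Multiply each prior by the joint likelihood of the feature pattern:
  personal mail: 0.381 × 0.10 × 0.72 × 0.28 = 0.007681
  phishing: 0.306 × 0.12 × 0.81 × 0.67 = 0.019928
  account-recovery notice: 0.313 × 0.91 × 0.55 × 0.83 = 0.13002
The unnormalized weights sum to 0.15763.
P(account-recovery notice | evidence) = 0.13002 / 0.15763 ≈ 0.825.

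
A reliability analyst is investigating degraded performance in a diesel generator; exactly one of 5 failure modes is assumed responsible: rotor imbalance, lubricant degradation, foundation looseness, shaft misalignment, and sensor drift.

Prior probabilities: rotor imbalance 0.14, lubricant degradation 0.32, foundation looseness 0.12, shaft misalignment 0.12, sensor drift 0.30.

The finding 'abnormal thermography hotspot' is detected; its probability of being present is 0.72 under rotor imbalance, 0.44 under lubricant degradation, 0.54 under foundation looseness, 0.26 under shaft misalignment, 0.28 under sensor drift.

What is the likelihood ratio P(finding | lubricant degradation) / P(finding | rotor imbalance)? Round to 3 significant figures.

0.611

The Bayes factor is the ratio of the two likelihoods.
  lubricant degradation: 0.44
  rotor imbalance: 0.72
Bayes factor = 0.44 / 0.72 ≈ 0.611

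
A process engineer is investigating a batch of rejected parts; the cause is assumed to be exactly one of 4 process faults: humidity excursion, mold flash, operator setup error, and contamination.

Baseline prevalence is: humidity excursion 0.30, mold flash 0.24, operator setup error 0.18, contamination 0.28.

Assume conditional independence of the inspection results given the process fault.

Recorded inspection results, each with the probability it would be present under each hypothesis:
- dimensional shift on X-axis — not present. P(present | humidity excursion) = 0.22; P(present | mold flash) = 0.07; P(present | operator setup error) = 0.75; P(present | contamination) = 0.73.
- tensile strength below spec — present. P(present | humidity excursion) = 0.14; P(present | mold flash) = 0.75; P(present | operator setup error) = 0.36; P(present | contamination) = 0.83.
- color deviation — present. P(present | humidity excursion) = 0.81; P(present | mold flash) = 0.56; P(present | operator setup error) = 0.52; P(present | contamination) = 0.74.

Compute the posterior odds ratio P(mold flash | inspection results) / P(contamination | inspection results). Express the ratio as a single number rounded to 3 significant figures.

2.02

Posterior odds equal prior odds times the likelihood ratio; only the two competing hypotheses matter (using 1 − P(present | H) for each absent inspection result).
  mold flash: 0.24 × (1 − 0.07) × 0.75 × 0.56 = 0.093744
  contamination: 0.28 × (1 − 0.73) × 0.83 × 0.74 = 0.046434
Odds(mold flash : contamination) = 0.093744 / 0.046434 ≈ 2.02.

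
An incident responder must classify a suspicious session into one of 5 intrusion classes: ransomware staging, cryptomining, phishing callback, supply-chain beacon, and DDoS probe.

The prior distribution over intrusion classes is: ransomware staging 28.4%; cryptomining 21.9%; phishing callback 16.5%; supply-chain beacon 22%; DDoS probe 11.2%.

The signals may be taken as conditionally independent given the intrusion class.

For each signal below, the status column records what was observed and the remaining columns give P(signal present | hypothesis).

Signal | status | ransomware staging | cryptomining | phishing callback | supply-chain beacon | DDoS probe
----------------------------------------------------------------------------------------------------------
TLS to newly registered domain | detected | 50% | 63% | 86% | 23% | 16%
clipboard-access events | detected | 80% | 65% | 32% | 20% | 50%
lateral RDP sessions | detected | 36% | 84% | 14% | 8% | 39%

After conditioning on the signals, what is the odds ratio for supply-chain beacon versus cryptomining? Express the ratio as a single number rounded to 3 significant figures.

0.0107

The normalizing constant cancels in an odds ratio, so compute prior × likelihood for the two hypotheses only:
  supply-chain beacon: 0.220 × 0.23 × 0.20 × 0.08 = 0.0008096
  cryptomining: 0.219 × 0.63 × 0.65 × 0.84 = 0.075332
Odds(supply-chain beacon : cryptomining) = 0.0008096 / 0.075332 ≈ 0.0107.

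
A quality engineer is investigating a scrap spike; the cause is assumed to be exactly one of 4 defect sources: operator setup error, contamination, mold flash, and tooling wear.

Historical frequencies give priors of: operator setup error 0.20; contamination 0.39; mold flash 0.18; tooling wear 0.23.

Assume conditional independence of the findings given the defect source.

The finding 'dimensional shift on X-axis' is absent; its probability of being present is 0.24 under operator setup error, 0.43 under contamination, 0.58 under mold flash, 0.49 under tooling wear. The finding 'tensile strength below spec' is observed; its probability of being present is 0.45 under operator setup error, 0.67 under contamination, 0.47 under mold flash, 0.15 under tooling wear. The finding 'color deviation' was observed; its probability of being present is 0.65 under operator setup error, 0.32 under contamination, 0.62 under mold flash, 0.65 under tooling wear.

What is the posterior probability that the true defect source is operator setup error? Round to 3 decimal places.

For each hypothesis, the unnormalized posterior weight is prior × product of the finding likelihoods (using 1 − P(present | H) for each absent finding):
  operator setup error: 0.20 × (1 − 0.24) × 0.45 × 0.65 = 0.04446
  contamination: 0.39 × (1 − 0.43) × 0.67 × 0.32 = 0.047661
  mold flash: 0.18 × (1 − 0.58) × 0.47 × 0.62 = 0.02203
  tooling wear: 0.23 × (1 − 0.49) × 0.15 × 0.65 = 0.011437
The unnormalized weights sum to 0.12559.
P(operator setup error | evidence) = 0.04446 / 0.12559 ≈ 0.354.

0.354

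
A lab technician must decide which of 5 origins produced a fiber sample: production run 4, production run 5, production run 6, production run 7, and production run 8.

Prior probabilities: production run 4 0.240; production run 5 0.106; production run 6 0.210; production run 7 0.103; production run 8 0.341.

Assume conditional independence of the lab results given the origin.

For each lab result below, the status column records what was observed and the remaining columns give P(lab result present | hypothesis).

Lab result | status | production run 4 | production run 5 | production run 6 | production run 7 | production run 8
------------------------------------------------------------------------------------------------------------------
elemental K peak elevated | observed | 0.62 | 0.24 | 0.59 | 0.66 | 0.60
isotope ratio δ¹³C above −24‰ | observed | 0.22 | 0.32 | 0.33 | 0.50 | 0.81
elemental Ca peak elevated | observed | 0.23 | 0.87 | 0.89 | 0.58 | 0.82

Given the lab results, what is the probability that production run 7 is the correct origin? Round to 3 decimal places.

For each hypothesis, the unnormalized posterior weight is prior × product of the lab result likelihoods:
  production run 4: 0.240 × 0.62 × 0.22 × 0.23 = 0.0075293
  production run 5: 0.106 × 0.24 × 0.32 × 0.87 = 0.0070825
  production run 6: 0.210 × 0.59 × 0.33 × 0.89 = 0.036389
  production run 7: 0.103 × 0.66 × 0.50 × 0.58 = 0.019714
  production run 8: 0.341 × 0.60 × 0.81 × 0.82 = 0.1359
Normalizing constant Z = 0.0075293 + 0.0070825 + 0.036389 + 0.019714 + 0.1359 = 0.20661.
P(production run 7 | evidence) = 0.019714 / 0.20661 ≈ 0.095.

0.095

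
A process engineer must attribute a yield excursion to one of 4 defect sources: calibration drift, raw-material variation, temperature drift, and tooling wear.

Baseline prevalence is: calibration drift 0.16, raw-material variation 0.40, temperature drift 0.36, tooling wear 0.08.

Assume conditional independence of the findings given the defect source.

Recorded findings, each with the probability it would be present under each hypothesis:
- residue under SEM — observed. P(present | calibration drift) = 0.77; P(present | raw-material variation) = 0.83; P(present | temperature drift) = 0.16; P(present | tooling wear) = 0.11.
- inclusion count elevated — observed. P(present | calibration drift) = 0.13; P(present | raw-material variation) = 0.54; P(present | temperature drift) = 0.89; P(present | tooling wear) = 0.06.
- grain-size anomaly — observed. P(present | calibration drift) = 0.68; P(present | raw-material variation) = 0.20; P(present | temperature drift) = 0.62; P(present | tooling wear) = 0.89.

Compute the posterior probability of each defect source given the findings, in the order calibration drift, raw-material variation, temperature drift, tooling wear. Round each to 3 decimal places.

By Bayes' rule with conditional independence, the unnormalized weight for each hypothesis is prior × ∏ likelihoods:
  calibration drift: 0.16 × 0.77 × 0.13 × 0.68 = 0.010891
  raw-material variation: 0.40 × 0.83 × 0.54 × 0.20 = 0.035856
  temperature drift: 0.36 × 0.16 × 0.89 × 0.62 = 0.031784
  tooling wear: 0.08 × 0.11 × 0.06 × 0.89 = 0.00046992
Normalizing constant Z = 0.010891 + 0.035856 + 0.031784 + 0.00046992 = 0.079.
P(calibration drift | evidence) = 0.010891 / 0.079 ≈ 0.138
P(raw-material variation | evidence) = 0.035856 / 0.079 ≈ 0.454
P(temperature drift | evidence) = 0.031784 / 0.079 ≈ 0.402
P(tooling wear | evidence) = 0.00046992 / 0.079 ≈ 0.006

0.138, 0.454, 0.402, 0.006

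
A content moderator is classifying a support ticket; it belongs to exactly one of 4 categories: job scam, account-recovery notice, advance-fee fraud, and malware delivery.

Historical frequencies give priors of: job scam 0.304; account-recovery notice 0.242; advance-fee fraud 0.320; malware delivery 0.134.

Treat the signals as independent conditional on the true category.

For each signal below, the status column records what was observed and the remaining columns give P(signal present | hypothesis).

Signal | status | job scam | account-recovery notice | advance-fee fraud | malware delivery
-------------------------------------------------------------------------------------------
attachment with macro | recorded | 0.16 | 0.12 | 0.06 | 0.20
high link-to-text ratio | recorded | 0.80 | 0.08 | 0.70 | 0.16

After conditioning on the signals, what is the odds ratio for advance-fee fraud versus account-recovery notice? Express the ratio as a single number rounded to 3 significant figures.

5.79

Posterior odds equal prior odds times the likelihood ratio; only the two competing hypotheses matter.
  advance-fee fraud: 0.320 × 0.06 × 0.70 = 0.01344
  account-recovery notice: 0.242 × 0.12 × 0.08 = 0.0023232
Odds(advance-fee fraud : account-recovery notice) = 0.01344 / 0.0023232 ≈ 5.79.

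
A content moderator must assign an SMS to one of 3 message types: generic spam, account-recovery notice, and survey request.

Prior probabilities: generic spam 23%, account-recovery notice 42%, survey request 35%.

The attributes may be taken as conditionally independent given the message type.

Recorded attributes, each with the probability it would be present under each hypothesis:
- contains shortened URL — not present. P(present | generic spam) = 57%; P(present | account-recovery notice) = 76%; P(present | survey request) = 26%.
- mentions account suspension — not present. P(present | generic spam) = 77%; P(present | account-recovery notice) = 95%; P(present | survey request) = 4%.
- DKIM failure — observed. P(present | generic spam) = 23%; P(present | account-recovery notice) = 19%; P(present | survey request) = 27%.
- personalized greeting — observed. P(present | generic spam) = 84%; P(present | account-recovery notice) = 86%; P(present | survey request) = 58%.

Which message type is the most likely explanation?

survey request

For each hypothesis, the unnormalized posterior weight is prior × product of the attribute likelihoods (using 1 − P(present | H) for each absent attribute):
  generic spam: 0.23 × (1 − 0.57) × (1 − 0.77) × 0.23 × 0.84 = 0.0043947
  account-recovery notice: 0.42 × (1 − 0.76) × (1 − 0.95) × 0.19 × 0.86 = 0.00082354
  survey request: 0.35 × (1 − 0.26) × (1 − 0.04) × 0.27 × 0.58 = 0.038937
The unnormalized weights sum to 0.044155.
P(generic spam | evidence) ≈ 0.0043947 / 0.044155 ≈ 0.100
P(account-recovery notice | evidence) ≈ 0.00082354 / 0.044155 ≈ 0.019
P(survey request | evidence) ≈ 0.038937 / 0.044155 ≈ 0.882
The largest is 0.882, so survey request is most probable.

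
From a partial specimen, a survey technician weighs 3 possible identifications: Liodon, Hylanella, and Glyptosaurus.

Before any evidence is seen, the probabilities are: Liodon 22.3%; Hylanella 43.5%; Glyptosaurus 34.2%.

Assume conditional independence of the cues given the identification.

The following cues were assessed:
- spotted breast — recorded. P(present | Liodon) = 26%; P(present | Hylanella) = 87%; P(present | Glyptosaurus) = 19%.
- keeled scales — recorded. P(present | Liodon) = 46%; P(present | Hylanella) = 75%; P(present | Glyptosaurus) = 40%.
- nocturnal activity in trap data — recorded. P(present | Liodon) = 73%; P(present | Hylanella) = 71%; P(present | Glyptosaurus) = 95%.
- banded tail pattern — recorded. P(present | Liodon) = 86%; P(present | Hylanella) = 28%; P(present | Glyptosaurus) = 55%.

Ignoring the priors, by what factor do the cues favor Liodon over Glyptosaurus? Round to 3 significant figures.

The Bayes factor is the ratio of the joint likelihoods of the cue pattern under the two hypotheses.
  Liodon: 0.26 × 0.46 × 0.73 × 0.86 = 0.075085
  Glyptosaurus: 0.19 × 0.40 × 0.95 × 0.55 = 0.03971
Bayes factor = 0.075085 / 0.03971 ≈ 1.89

1.89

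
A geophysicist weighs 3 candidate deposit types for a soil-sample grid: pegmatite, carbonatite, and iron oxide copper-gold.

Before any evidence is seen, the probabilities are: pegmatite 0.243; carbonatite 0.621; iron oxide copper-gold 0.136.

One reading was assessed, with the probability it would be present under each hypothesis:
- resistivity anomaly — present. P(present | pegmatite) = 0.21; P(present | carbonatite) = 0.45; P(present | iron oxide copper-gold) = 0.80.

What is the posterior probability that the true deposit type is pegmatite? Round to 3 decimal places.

By Bayes' rule, the unnormalized weight for each hypothesis is prior × likelihood:
  pegmatite: 0.243 × 0.21 = 0.05103
  carbonatite: 0.621 × 0.45 = 0.27945
  iron oxide copper-gold: 0.136 × 0.80 = 0.1088
Marginal likelihood of the evidence = 0.43928.
P(pegmatite | evidence) = 0.05103 / 0.43928 ≈ 0.116.

0.116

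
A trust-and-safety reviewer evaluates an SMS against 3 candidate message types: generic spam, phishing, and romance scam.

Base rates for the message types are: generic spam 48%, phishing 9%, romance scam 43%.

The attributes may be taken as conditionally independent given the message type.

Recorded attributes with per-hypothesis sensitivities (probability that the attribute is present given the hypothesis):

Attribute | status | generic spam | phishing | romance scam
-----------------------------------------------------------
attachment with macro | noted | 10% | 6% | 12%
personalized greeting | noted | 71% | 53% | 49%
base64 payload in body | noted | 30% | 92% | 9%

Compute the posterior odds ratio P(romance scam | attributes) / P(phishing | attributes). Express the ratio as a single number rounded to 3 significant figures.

The normalizing constant cancels in an odds ratio, so compute prior × likelihood for the two hypotheses only:
  romance scam: 0.43 × 0.12 × 0.49 × 0.09 = 0.0022756
  phishing: 0.09 × 0.06 × 0.53 × 0.92 = 0.002633
Posterior odds = 0.0022756 / 0.002633 ≈ 0.864.

0.864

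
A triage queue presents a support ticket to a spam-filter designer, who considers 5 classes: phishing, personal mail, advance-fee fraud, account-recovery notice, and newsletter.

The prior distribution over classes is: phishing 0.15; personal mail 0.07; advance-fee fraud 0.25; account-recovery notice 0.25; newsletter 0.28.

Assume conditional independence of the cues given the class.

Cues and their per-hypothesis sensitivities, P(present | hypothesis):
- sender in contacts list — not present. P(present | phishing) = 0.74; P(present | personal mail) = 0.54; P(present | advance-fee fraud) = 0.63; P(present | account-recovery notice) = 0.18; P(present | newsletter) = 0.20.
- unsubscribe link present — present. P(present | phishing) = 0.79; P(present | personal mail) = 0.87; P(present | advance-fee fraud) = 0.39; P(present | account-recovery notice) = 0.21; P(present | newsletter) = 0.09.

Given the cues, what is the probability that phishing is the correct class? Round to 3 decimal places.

Multiply each prior by the joint likelihood of the cue pattern (using 1 − P(present | H) for each absent cue):
  phishing: 0.15 × (1 − 0.74) × 0.79 = 0.03081
  personal mail: 0.07 × (1 − 0.54) × 0.87 = 0.028014
  advance-fee fraud: 0.25 × (1 − 0.63) × 0.39 = 0.036075
  account-recovery notice: 0.25 × (1 − 0.18) × 0.21 = 0.04305
  newsletter: 0.28 × (1 − 0.20) × 0.09 = 0.02016
Marginal likelihood of the evidence = 0.15811.
P(phishing | evidence) = 0.03081 / 0.15811 ≈ 0.195.

0.195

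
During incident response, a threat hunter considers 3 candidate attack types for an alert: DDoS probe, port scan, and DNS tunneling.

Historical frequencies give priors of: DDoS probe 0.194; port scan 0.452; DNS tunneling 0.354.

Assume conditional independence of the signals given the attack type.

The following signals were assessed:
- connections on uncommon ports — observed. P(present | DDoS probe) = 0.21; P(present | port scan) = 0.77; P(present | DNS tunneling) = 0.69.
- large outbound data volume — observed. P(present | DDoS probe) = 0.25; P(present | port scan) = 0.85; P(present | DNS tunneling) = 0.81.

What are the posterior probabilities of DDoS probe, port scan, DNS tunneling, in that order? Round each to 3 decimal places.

0.020, 0.587, 0.393

For each hypothesis, the unnormalized posterior weight is prior × product of the signal likelihoods:
  DDoS probe: 0.194 × 0.21 × 0.25 = 0.010185
  port scan: 0.452 × 0.77 × 0.85 = 0.29583
  DNS tunneling: 0.354 × 0.69 × 0.81 = 0.19785
Normalizing constant Z = 0.010185 + 0.29583 + 0.19785 = 0.50387.
P(DDoS probe | evidence) = 0.010185 / 0.50387 ≈ 0.020
P(port scan | evidence) = 0.29583 / 0.50387 ≈ 0.587
P(DNS tunneling | evidence) = 0.19785 / 0.50387 ≈ 0.393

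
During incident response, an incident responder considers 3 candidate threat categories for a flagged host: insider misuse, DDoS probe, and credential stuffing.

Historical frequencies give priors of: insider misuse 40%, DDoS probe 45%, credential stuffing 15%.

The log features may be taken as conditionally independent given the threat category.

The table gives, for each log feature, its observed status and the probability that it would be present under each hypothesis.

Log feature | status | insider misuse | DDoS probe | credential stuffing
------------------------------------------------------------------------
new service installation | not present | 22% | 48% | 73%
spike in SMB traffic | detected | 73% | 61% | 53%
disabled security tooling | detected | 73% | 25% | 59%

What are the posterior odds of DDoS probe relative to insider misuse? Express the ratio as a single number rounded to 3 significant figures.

Posterior odds equal prior odds times the likelihood ratio; only the two competing hypotheses matter (using 1 − P(present | H) for each absent log feature).
  DDoS probe: 0.45 × (1 − 0.48) × 0.61 × 0.25 = 0.035685
  insider misuse: 0.40 × (1 − 0.22) × 0.73 × 0.73 = 0.16626
Odds(DDoS probe : insider misuse) = 0.035685 / 0.16626 ≈ 0.215.

0.215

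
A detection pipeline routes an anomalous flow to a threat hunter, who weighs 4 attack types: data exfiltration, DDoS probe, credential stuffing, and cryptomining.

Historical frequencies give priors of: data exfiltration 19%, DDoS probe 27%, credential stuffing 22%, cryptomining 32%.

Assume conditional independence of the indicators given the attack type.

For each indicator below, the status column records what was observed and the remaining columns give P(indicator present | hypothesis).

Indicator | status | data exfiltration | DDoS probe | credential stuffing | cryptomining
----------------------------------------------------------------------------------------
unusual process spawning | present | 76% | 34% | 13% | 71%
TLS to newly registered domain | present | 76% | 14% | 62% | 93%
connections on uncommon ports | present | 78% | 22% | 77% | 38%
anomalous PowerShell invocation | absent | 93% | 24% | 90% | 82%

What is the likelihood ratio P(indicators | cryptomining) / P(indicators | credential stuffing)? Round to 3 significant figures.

Take the product of per-indicator likelihoods under each hypothesis (using 1 − P(present | H) for each absent indicator), then divide.
  cryptomining: 0.71 × 0.93 × 0.38 × (1 − 0.82) = 0.045165
  credential stuffing: 0.13 × 0.62 × 0.77 × (1 − 0.90) = 0.0062062
Bayes factor = 0.045165 / 0.0062062 ≈ 7.28

7.28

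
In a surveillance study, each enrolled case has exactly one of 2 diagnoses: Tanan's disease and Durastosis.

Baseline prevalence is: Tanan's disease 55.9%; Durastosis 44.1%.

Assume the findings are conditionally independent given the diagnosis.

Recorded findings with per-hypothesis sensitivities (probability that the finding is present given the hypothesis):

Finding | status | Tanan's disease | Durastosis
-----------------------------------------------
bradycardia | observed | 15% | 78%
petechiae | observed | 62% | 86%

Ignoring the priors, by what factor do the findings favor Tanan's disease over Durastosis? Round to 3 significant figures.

Joint likelihood of the evidence pattern under each hypothesis:
  Tanan's disease: 0.15 × 0.62 = 0.093
  Durastosis: 0.78 × 0.86 = 0.6708
Bayes factor = 0.093 / 0.6708 ≈ 0.139

0.139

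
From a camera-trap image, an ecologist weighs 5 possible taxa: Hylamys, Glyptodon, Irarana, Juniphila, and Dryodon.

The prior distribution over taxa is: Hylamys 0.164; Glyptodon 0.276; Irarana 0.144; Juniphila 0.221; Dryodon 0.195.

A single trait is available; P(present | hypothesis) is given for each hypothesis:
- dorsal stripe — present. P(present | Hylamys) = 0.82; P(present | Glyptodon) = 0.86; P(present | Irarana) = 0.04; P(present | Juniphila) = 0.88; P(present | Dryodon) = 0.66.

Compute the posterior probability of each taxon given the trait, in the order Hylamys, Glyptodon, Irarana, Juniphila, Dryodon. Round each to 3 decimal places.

0.192, 0.339, 0.008, 0.278, 0.184

For each hypothesis, the unnormalized posterior weight is prior × likelihood:
  Hylamys: 0.164 × 0.82 = 0.13448
  Glyptodon: 0.276 × 0.86 = 0.23736
  Irarana: 0.144 × 0.04 = 0.00576
  Juniphila: 0.221 × 0.88 = 0.19448
  Dryodon: 0.195 × 0.66 = 0.1287
Marginal likelihood of the evidence = 0.70078.
P(Hylamys | evidence) = 0.13448 / 0.70078 ≈ 0.192
P(Glyptodon | evidence) = 0.23736 / 0.70078 ≈ 0.339
P(Irarana | evidence) = 0.00576 / 0.70078 ≈ 0.008
P(Juniphila | evidence) = 0.19448 / 0.70078 ≈ 0.278
P(Dryodon | evidence) = 0.1287 / 0.70078 ≈ 0.184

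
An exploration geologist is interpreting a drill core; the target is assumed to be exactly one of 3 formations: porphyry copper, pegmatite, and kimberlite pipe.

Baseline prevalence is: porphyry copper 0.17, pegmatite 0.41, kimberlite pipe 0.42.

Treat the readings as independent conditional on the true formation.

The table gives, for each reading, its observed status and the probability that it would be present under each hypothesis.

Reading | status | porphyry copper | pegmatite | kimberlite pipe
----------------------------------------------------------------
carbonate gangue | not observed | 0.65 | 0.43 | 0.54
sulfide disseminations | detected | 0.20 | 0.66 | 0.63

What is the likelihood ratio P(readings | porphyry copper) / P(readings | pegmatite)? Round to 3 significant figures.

Take the product of per-reading likelihoods under each hypothesis (using 1 − P(present | H) for each absent reading), then divide.
  porphyry copper: (1 − 0.65) × 0.20 = 0.07
  pegmatite: (1 − 0.43) × 0.66 = 0.3762
Bayes factor = 0.07 / 0.3762 ≈ 0.186

0.186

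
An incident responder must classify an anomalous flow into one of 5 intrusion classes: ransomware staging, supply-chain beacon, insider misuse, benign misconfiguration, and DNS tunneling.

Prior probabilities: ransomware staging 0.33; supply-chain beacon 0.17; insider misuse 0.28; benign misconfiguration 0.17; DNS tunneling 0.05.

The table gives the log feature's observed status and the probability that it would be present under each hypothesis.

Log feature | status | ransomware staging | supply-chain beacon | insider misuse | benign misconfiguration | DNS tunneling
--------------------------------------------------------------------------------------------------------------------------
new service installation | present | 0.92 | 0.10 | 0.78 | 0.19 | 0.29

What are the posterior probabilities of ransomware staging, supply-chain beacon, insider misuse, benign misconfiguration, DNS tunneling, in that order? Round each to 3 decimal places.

Multiply each prior by the likelihood of the log feature:
  ransomware staging: 0.33 × 0.92 = 0.3036
  supply-chain beacon: 0.17 × 0.10 = 0.017
  insider misuse: 0.28 × 0.78 = 0.2184
  benign misconfiguration: 0.17 × 0.19 = 0.0323
  DNS tunneling: 0.05 × 0.29 = 0.0145
Marginal likelihood of the evidence = 0.5858.
P(ransomware staging | evidence) = 0.3036 / 0.5858 ≈ 0.518
P(supply-chain beacon | evidence) = 0.017 / 0.5858 ≈ 0.029
P(insider misuse | evidence) = 0.2184 / 0.5858 ≈ 0.373
P(benign misconfiguration | evidence) = 0.0323 / 0.5858 ≈ 0.055
P(DNS tunneling | evidence) = 0.0145 / 0.5858 ≈ 0.025

0.518, 0.029, 0.373, 0.055, 0.025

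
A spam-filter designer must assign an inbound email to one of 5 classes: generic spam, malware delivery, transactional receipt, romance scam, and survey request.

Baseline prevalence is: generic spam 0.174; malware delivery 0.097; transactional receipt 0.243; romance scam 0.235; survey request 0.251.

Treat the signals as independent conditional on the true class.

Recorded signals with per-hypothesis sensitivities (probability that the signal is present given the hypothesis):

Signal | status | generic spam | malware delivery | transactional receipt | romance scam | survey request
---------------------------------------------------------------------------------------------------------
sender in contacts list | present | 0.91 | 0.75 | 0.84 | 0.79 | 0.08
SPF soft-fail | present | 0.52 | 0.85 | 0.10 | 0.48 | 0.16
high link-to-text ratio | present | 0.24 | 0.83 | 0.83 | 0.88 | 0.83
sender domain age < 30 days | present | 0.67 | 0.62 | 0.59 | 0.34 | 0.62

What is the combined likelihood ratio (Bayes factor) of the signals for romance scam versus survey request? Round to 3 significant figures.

17.2

Joint likelihood of the signal pattern under each hypothesis:
  romance scam: 0.79 × 0.48 × 0.88 × 0.34 = 0.11346
  survey request: 0.08 × 0.16 × 0.83 × 0.62 = 0.0065869
Bayes factor = 0.11346 / 0.0065869 ≈ 17.2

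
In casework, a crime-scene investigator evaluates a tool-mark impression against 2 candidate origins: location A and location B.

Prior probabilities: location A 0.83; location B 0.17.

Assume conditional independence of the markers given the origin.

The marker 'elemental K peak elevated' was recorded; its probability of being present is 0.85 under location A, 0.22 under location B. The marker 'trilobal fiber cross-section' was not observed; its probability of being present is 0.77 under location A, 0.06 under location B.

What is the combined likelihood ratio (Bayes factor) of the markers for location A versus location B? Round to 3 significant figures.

0.945

Joint likelihood of the marker pattern under each hypothesis (using 1 − P(present | H) for each absent marker):
  location A: 0.85 × (1 − 0.77) = 0.1955
  location B: 0.22 × (1 − 0.06) = 0.2068
Bayes factor = 0.1955 / 0.2068 ≈ 0.945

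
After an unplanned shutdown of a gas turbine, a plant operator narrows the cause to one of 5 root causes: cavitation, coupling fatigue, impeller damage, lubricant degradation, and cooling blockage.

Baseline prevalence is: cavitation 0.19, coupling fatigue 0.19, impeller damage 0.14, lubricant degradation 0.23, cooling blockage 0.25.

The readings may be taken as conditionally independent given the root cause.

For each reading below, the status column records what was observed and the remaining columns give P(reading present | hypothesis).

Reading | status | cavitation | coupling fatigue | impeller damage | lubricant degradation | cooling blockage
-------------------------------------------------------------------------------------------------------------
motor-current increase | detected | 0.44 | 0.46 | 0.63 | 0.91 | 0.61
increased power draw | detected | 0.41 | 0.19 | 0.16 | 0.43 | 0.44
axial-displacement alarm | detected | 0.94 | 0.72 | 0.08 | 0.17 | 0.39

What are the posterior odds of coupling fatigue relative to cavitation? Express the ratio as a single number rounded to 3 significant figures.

Posterior odds equal prior odds times the likelihood ratio; only the two competing hypotheses matter.
  coupling fatigue: 0.19 × 0.46 × 0.19 × 0.72 = 0.011956
  cavitation: 0.19 × 0.44 × 0.41 × 0.94 = 0.032219
Odds(coupling fatigue : cavitation) = 0.011956 / 0.032219 ≈ 0.371.

0.371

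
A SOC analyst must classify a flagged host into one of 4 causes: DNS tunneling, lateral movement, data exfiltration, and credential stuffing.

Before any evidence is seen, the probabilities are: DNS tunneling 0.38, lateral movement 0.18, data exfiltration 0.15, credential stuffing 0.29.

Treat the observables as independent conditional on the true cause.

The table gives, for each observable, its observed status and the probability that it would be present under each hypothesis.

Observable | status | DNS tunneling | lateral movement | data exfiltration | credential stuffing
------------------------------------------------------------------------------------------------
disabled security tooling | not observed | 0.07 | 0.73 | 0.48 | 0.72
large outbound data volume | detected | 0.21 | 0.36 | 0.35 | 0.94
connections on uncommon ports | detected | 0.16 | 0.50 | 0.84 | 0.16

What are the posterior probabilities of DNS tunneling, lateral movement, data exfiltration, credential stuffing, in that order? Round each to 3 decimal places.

Multiply each prior by the joint likelihood of the observable pattern (using 1 − P(present | H) for each absent observable):
  DNS tunneling: 0.38 × (1 − 0.07) × 0.21 × 0.16 = 0.011874
  lateral movement: 0.18 × (1 − 0.73) × 0.36 × 0.50 = 0.008748
  data exfiltration: 0.15 × (1 − 0.48) × 0.35 × 0.84 = 0.022932
  credential stuffing: 0.29 × (1 − 0.72) × 0.94 × 0.16 = 0.012212
Marginal likelihood of the evidence = 0.055767.
P(DNS tunneling | evidence) = 0.011874 / 0.055767 ≈ 0.213
P(lateral movement | evidence) = 0.008748 / 0.055767 ≈ 0.157
P(data exfiltration | evidence) = 0.022932 / 0.055767 ≈ 0.411
P(credential stuffing | evidence) = 0.012212 / 0.055767 ≈ 0.219

0.213, 0.157, 0.411, 0.219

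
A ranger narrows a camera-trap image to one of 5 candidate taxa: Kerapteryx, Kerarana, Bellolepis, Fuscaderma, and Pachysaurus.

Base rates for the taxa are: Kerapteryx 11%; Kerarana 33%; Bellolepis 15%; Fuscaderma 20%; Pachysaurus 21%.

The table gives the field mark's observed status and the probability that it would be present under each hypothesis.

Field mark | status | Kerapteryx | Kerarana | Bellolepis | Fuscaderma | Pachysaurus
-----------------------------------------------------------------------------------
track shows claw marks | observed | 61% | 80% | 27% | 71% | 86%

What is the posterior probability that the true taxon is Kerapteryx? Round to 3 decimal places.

Multiply each prior by the likelihood of the field mark:
  Kerapteryx: 0.11 × 0.61 = 0.0671
  Kerarana: 0.33 × 0.80 = 0.264
  Bellolepis: 0.15 × 0.27 = 0.0405
  Fuscaderma: 0.20 × 0.71 = 0.142
  Pachysaurus: 0.21 × 0.86 = 0.1806
Marginal likelihood of the evidence = 0.6942.
P(Kerapteryx | evidence) = 0.0671 / 0.6942 ≈ 0.097.

0.097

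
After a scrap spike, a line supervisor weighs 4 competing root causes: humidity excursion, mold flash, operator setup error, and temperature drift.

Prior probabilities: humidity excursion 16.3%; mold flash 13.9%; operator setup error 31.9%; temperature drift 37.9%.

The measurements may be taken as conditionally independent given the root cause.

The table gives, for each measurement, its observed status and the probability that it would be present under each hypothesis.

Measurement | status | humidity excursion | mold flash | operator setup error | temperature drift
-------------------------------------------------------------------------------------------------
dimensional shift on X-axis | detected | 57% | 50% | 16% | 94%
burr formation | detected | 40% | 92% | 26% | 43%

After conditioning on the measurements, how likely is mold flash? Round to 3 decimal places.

By Bayes' rule with conditional independence, the unnormalized weight for each hypothesis is prior × ∏ likelihoods:
  humidity excursion: 0.163 × 0.57 × 0.40 = 0.037164
  mold flash: 0.139 × 0.50 × 0.92 = 0.06394
  operator setup error: 0.319 × 0.16 × 0.26 = 0.01327
  temperature drift: 0.379 × 0.94 × 0.43 = 0.15319
Marginal likelihood of the evidence = 0.26757.
P(mold flash | evidence) = 0.06394 / 0.26757 ≈ 0.239.

0.239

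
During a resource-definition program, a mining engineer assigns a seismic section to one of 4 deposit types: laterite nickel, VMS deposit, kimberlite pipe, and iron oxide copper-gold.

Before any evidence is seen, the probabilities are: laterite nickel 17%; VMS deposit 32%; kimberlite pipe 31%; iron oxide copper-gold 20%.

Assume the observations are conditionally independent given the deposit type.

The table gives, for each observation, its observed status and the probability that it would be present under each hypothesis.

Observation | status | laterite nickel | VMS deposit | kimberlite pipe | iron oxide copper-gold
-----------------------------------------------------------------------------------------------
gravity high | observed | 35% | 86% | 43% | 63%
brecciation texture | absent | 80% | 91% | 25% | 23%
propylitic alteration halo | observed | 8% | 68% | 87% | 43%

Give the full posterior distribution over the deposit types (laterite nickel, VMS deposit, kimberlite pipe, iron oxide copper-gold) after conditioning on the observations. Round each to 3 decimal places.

By Bayes' rule with conditional independence, the unnormalized weight for each hypothesis is prior × ∏ likelihoods (using 1 − P(present | H) for each absent observation):
  laterite nickel: 0.17 × 0.35 × (1 − 0.80) × 0.08 = 0.000952
  VMS deposit: 0.32 × 0.86 × (1 − 0.91) × 0.68 = 0.016842
  kimberlite pipe: 0.31 × 0.43 × (1 − 0.25) × 0.87 = 0.086978
  iron oxide copper-gold: 0.20 × 0.63 × (1 − 0.23) × 0.43 = 0.041719
Normalizing constant Z = 0.000952 + 0.016842 + 0.086978 + 0.041719 = 0.14649.
P(laterite nickel | evidence) = 0.000952 / 0.14649 ≈ 0.006
P(VMS deposit | evidence) = 0.016842 / 0.14649 ≈ 0.115
P(kimberlite pipe | evidence) = 0.086978 / 0.14649 ≈ 0.594
P(iron oxide copper-gold | evidence) = 0.041719 / 0.14649 ≈ 0.285

0.006, 0.115, 0.594, 0.285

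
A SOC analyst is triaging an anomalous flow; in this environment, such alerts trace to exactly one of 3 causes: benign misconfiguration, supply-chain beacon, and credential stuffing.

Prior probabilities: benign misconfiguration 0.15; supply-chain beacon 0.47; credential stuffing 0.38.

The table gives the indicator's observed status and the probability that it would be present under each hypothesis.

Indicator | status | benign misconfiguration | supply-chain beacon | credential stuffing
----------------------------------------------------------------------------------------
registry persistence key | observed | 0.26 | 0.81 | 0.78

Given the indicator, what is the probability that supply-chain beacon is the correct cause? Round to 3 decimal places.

0.532

Multiply each prior by the likelihood of the indicator:
  benign misconfiguration: 0.15 × 0.26 = 0.039
  supply-chain beacon: 0.47 × 0.81 = 0.3807
  credential stuffing: 0.38 × 0.78 = 0.2964
Marginal likelihood of the evidence = 0.7161.
P(supply-chain beacon | evidence) = 0.3807 / 0.7161 ≈ 0.532.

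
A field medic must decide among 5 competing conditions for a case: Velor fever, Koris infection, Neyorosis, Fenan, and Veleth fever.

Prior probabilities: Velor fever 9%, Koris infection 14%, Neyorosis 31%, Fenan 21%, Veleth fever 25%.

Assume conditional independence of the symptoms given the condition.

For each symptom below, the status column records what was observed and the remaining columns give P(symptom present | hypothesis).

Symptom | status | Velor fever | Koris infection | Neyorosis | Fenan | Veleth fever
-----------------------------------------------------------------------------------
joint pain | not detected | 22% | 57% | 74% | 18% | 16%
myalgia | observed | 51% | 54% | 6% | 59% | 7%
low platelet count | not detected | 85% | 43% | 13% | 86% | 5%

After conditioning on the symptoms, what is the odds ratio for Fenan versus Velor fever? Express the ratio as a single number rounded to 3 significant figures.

The normalizing constant cancels in an odds ratio, so compute prior × likelihood for the two hypotheses only (using 1 − P(present | H) for each absent symptom):
  Fenan: 0.21 × (1 − 0.18) × 0.59 × (1 − 0.86) = 0.014224
  Velor fever: 0.09 × (1 − 0.22) × 0.51 × (1 − 0.85) = 0.0053703
Odds(Fenan : Velor fever) = 0.014224 / 0.0053703 ≈ 2.65.

2.65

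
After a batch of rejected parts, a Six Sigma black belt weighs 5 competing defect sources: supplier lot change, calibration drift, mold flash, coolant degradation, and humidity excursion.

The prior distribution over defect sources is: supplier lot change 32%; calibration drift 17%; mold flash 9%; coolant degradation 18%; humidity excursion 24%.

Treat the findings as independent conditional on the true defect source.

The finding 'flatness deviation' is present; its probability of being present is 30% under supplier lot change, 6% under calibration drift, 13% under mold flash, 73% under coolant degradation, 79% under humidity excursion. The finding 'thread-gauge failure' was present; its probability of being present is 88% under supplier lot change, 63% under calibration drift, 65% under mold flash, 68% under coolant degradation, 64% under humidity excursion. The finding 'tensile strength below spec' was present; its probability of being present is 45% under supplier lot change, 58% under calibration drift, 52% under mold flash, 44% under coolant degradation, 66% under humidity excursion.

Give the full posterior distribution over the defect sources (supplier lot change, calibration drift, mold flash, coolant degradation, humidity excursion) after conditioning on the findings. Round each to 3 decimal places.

0.230, 0.023, 0.024, 0.238, 0.485

By Bayes' rule with conditional independence, the unnormalized weight for each hypothesis is prior × ∏ likelihoods:
  supplier lot change: 0.32 × 0.30 × 0.88 × 0.45 = 0.038016
  calibration drift: 0.17 × 0.06 × 0.63 × 0.58 = 0.0037271
  mold flash: 0.09 × 0.13 × 0.65 × 0.52 = 0.0039546
  coolant degradation: 0.18 × 0.73 × 0.68 × 0.44 = 0.039315
  humidity excursion: 0.24 × 0.79 × 0.64 × 0.66 = 0.080087
The unnormalized weights sum to 0.1651.
P(supplier lot change | evidence) = 0.038016 / 0.1651 ≈ 0.230
P(calibration drift | evidence) = 0.0037271 / 0.1651 ≈ 0.023
P(mold flash | evidence) = 0.0039546 / 0.1651 ≈ 0.024
P(coolant degradation | evidence) = 0.039315 / 0.1651 ≈ 0.238
P(humidity excursion | evidence) = 0.080087 / 0.1651 ≈ 0.485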